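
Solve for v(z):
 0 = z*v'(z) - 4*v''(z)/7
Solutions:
 v(z) = C1 + C2*erfi(sqrt(14)*z/4)


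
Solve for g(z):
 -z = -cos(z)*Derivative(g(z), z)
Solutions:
 g(z) = C1 + Integral(z/cos(z), z)


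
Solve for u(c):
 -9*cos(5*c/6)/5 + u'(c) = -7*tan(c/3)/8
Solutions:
 u(c) = C1 + 21*log(cos(c/3))/8 + 54*sin(5*c/6)/25


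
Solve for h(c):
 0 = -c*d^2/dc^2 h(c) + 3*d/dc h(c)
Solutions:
 h(c) = C1 + C2*c^4


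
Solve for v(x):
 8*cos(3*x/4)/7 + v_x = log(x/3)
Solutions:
 v(x) = C1 + x*log(x) - x*log(3) - x - 32*sin(3*x/4)/21


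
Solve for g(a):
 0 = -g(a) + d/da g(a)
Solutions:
 g(a) = C1*exp(a)


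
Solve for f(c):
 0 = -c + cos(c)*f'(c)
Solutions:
 f(c) = C1 + Integral(c/cos(c), c)


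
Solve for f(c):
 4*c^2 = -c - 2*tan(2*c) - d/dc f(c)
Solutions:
 f(c) = C1 - 4*c^3/3 - c^2/2 + log(cos(2*c))


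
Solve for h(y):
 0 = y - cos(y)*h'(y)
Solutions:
 h(y) = C1 + Integral(y/cos(y), y)


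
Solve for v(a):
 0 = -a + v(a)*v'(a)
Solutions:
 v(a) = -sqrt(C1 + a^2)
 v(a) = sqrt(C1 + a^2)


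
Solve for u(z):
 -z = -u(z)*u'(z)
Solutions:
 u(z) = -sqrt(C1 + z^2)
 u(z) = sqrt(C1 + z^2)


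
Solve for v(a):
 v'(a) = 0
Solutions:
 v(a) = C1


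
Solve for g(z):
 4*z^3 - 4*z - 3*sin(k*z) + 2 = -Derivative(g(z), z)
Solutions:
 g(z) = C1 - z^4 + 2*z^2 - 2*z - 3*cos(k*z)/k


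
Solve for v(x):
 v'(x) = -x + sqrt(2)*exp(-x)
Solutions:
 v(x) = C1 - x^2/2 - sqrt(2)*exp(-x)


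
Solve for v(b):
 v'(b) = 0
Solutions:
 v(b) = C1


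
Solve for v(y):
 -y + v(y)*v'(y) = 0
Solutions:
 v(y) = -sqrt(C1 + y^2)
 v(y) = sqrt(C1 + y^2)


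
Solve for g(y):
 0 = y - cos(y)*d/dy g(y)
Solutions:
 g(y) = C1 + Integral(y/cos(y), y)


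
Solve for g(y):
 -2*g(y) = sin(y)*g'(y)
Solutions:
 g(y) = C1*(cos(y) + 1)/(cos(y) - 1)


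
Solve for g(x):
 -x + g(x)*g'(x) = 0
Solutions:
 g(x) = -sqrt(C1 + x^2)
 g(x) = sqrt(C1 + x^2)


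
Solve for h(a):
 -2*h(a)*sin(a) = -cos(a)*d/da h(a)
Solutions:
 h(a) = C1/cos(a)^2


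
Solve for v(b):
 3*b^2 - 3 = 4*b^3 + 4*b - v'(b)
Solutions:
 v(b) = C1 + b^4 - b^3 + 2*b^2 + 3*b


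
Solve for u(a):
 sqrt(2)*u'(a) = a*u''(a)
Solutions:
 u(a) = C1 + C2*a^(1 + sqrt(2))


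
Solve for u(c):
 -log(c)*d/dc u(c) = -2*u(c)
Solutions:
 u(c) = C1*exp(2*li(c))


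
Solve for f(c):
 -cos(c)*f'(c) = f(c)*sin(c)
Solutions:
 f(c) = C1*cos(c)


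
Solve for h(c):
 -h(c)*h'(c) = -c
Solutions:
 h(c) = -sqrt(C1 + c^2)
 h(c) = sqrt(C1 + c^2)


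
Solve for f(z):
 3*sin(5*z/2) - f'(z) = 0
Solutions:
 f(z) = C1 - 6*cos(5*z/2)/5


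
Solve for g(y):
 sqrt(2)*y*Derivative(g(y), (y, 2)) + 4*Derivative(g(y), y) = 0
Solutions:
 g(y) = C1 + C2*y^(1 - 2*sqrt(2))


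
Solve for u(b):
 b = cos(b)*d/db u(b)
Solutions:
 u(b) = C1 + Integral(b/cos(b), b)


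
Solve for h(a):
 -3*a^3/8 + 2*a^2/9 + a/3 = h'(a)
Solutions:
 h(a) = C1 - 3*a^4/32 + 2*a^3/27 + a^2/6


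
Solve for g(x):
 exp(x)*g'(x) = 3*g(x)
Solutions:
 g(x) = C1*exp(-3*exp(-x))


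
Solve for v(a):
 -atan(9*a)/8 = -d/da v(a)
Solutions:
 v(a) = C1 + a*atan(9*a)/8 - log(81*a^2 + 1)/144


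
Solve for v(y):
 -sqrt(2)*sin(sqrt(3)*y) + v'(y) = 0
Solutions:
 v(y) = C1 - sqrt(6)*cos(sqrt(3)*y)/3


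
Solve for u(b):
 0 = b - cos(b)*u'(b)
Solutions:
 u(b) = C1 + Integral(b/cos(b), b)


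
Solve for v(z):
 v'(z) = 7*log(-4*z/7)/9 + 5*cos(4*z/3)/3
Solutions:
 v(z) = C1 + 7*z*log(-z)/9 - 7*z*log(7)/9 - 7*z/9 + 14*z*log(2)/9 + 5*sin(4*z/3)/4


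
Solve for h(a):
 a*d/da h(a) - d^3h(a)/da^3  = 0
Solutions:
 h(a) = C1 + Integral(C2*airyai(a) + C3*airybi(a), a)


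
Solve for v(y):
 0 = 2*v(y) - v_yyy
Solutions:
 v(y) = C3*exp(2^(1/3)*y) + (C1*sin(2^(1/3)*sqrt(3)*y/2) + C2*cos(2^(1/3)*sqrt(3)*y/2))*exp(-2^(1/3)*y/2)


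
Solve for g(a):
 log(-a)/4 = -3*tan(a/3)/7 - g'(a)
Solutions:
 g(a) = C1 - a*log(-a)/4 + a/4 + 9*log(cos(a/3))/7


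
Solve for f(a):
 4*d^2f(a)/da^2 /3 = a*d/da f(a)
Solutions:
 f(a) = C1 + C2*erfi(sqrt(6)*a/4)


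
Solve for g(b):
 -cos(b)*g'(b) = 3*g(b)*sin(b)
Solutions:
 g(b) = C1*cos(b)^3


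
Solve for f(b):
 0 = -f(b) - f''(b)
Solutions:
 f(b) = C1*sin(b) + C2*cos(b)


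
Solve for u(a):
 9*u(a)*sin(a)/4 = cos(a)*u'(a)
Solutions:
 u(a) = C1/cos(a)^(9/4)


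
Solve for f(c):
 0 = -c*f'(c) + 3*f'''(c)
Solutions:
 f(c) = C1 + Integral(C2*airyai(3^(2/3)*c/3) + C3*airybi(3^(2/3)*c/3), c)


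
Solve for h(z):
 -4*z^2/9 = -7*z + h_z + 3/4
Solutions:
 h(z) = C1 - 4*z^3/27 + 7*z^2/2 - 3*z/4


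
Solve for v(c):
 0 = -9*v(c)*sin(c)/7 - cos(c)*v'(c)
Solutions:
 v(c) = C1*cos(c)^(9/7)


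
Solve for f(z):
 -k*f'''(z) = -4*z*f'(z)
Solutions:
 f(z) = C1 + Integral(C2*airyai(2^(2/3)*z*(1/k)^(1/3)) + C3*airybi(2^(2/3)*z*(1/k)^(1/3)), z)


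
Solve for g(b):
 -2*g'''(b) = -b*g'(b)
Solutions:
 g(b) = C1 + Integral(C2*airyai(2^(2/3)*b/2) + C3*airybi(2^(2/3)*b/2), b)


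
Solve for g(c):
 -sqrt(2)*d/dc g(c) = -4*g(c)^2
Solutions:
 g(c) = -1/(C1 + 2*sqrt(2)*c)


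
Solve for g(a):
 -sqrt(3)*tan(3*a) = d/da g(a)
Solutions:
 g(a) = C1 + sqrt(3)*log(cos(3*a))/3


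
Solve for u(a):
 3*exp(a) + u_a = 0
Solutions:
 u(a) = C1 - 3*exp(a)


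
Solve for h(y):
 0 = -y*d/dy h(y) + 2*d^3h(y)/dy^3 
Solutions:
 h(y) = C1 + Integral(C2*airyai(2^(2/3)*y/2) + C3*airybi(2^(2/3)*y/2), y)


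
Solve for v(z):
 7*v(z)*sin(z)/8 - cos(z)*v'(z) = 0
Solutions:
 v(z) = C1/cos(z)^(7/8)


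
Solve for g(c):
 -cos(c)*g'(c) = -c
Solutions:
 g(c) = C1 + Integral(c/cos(c), c)


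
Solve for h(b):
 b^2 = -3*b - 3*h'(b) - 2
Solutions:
 h(b) = C1 - b^3/9 - b^2/2 - 2*b/3


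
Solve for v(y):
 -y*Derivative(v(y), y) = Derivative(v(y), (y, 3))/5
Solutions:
 v(y) = C1 + Integral(C2*airyai(-5^(1/3)*y) + C3*airybi(-5^(1/3)*y), y)


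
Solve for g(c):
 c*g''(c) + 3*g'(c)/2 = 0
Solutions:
 g(c) = C1 + C2/sqrt(c)


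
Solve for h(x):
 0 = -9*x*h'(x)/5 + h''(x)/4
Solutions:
 h(x) = C1 + C2*erfi(3*sqrt(10)*x/5)


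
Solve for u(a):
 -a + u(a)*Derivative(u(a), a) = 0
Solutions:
 u(a) = -sqrt(C1 + a^2)
 u(a) = sqrt(C1 + a^2)


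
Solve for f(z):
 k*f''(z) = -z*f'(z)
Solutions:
 f(z) = C1 + C2*sqrt(k)*erf(sqrt(2)*z*sqrt(1/k)/2)


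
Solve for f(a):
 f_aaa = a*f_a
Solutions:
 f(a) = C1 + Integral(C2*airyai(a) + C3*airybi(a), a)


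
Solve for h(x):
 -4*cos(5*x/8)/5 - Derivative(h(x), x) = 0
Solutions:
 h(x) = C1 - 32*sin(5*x/8)/25


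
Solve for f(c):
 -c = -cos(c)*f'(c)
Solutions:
 f(c) = C1 + Integral(c/cos(c), c)


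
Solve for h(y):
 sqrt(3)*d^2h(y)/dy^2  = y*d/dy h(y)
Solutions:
 h(y) = C1 + C2*erfi(sqrt(2)*3^(3/4)*y/6)


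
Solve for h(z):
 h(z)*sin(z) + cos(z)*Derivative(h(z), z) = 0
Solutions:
 h(z) = C1*cos(z)


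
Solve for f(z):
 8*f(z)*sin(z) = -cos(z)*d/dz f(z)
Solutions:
 f(z) = C1*cos(z)^8


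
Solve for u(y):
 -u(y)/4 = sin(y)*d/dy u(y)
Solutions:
 u(y) = C1*(cos(y) + 1)^(1/8)/(cos(y) - 1)^(1/8)


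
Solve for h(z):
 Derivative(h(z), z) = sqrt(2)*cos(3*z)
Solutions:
 h(z) = C1 + sqrt(2)*sin(3*z)/3


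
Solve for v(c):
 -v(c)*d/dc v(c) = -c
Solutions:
 v(c) = -sqrt(C1 + c^2)
 v(c) = sqrt(C1 + c^2)


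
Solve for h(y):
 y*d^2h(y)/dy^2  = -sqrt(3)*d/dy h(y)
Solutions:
 h(y) = C1 + C2*y^(1 - sqrt(3))


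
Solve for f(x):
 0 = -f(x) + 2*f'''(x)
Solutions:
 f(x) = C3*exp(2^(2/3)*x/2) + (C1*sin(2^(2/3)*sqrt(3)*x/4) + C2*cos(2^(2/3)*sqrt(3)*x/4))*exp(-2^(2/3)*x/4)


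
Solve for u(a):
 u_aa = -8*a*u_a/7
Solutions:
 u(a) = C1 + C2*erf(2*sqrt(7)*a/7)


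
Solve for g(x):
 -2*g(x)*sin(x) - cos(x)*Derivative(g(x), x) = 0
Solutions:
 g(x) = C1*cos(x)^2


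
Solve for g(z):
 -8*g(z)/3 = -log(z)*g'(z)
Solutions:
 g(z) = C1*exp(8*li(z)/3)


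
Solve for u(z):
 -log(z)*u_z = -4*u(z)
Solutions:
 u(z) = C1*exp(4*li(z))


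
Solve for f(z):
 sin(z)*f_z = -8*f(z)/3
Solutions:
 f(z) = C1*(cos(z) + 1)^(4/3)/(cos(z) - 1)^(4/3)


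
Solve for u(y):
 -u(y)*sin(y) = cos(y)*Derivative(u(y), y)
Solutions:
 u(y) = C1*cos(y)


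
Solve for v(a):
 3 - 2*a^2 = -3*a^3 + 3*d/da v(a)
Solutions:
 v(a) = C1 + a^4/4 - 2*a^3/9 + a


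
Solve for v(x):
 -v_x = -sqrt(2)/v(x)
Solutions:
 v(x) = -sqrt(C1 + 2*sqrt(2)*x)
 v(x) = sqrt(C1 + 2*sqrt(2)*x)


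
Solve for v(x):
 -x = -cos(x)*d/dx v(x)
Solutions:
 v(x) = C1 + Integral(x/cos(x), x)


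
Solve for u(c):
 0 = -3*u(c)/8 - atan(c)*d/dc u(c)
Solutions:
 u(c) = C1*exp(-3*Integral(1/atan(c), c)/8)


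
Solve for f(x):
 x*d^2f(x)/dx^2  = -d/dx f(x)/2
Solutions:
 f(x) = C1 + C2*sqrt(x)


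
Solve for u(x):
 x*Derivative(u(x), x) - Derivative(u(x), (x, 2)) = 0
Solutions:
 u(x) = C1 + C2*erfi(sqrt(2)*x/2)


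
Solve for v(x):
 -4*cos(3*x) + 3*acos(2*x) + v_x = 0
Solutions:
 v(x) = C1 - 3*x*acos(2*x) + 3*sqrt(1 - 4*x^2)/2 + 4*sin(3*x)/3


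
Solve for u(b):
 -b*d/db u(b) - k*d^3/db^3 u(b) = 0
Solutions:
 u(b) = C1 + Integral(C2*airyai(b*(-1/k)^(1/3)) + C3*airybi(b*(-1/k)^(1/3)), b)


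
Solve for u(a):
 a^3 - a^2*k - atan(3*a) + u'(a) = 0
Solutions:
 u(a) = C1 - a^4/4 + a^3*k/3 + a*atan(3*a) - log(9*a^2 + 1)/6


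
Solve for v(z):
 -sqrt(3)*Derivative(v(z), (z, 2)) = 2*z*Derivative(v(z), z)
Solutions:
 v(z) = C1 + C2*erf(3^(3/4)*z/3)


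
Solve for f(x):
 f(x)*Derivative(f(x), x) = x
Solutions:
 f(x) = -sqrt(C1 + x^2)
 f(x) = sqrt(C1 + x^2)


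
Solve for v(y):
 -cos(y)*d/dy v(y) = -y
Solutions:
 v(y) = C1 + Integral(y/cos(y), y)


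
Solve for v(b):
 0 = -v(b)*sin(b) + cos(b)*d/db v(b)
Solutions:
 v(b) = C1/cos(b)


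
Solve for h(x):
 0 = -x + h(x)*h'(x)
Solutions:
 h(x) = -sqrt(C1 + x^2)
 h(x) = sqrt(C1 + x^2)


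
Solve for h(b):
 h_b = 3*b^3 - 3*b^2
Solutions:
 h(b) = C1 + 3*b^4/4 - b^3


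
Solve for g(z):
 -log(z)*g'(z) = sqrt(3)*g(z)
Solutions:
 g(z) = C1*exp(-sqrt(3)*li(z))


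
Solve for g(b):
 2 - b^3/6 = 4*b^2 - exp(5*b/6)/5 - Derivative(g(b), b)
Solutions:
 g(b) = C1 + b^4/24 + 4*b^3/3 - 2*b - 6*exp(5*b/6)/25


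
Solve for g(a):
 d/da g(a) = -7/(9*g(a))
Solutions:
 g(a) = -sqrt(C1 - 14*a)/3
 g(a) = sqrt(C1 - 14*a)/3


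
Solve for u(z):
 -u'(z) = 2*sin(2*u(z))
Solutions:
 u(z) = pi - acos((-C1 - exp(8*z))/(C1 - exp(8*z)))/2
 u(z) = acos((-C1 - exp(8*z))/(C1 - exp(8*z)))/2


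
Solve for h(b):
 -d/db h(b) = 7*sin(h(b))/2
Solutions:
 h(b) = -acos((-C1 - exp(7*b))/(C1 - exp(7*b))) + 2*pi
 h(b) = acos((-C1 - exp(7*b))/(C1 - exp(7*b)))


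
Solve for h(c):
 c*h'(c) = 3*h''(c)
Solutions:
 h(c) = C1 + C2*erfi(sqrt(6)*c/6)


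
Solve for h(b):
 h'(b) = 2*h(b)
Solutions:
 h(b) = C1*exp(2*b)


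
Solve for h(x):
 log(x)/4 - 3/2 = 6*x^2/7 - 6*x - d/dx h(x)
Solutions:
 h(x) = C1 + 2*x^3/7 - 3*x^2 - x*log(x)/4 + 7*x/4


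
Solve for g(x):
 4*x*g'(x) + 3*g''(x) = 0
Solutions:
 g(x) = C1 + C2*erf(sqrt(6)*x/3)


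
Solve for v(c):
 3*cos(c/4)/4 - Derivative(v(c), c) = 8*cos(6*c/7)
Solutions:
 v(c) = C1 + 3*sin(c/4) - 28*sin(6*c/7)/3


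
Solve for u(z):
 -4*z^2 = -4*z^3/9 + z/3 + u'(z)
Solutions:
 u(z) = C1 + z^4/9 - 4*z^3/3 - z^2/6


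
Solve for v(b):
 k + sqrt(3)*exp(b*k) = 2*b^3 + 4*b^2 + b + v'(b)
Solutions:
 v(b) = C1 - b^4/2 - 4*b^3/3 - b^2/2 + b*k + sqrt(3)*exp(b*k)/k


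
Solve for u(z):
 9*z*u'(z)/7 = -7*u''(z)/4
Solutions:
 u(z) = C1 + C2*erf(3*sqrt(2)*z/7)


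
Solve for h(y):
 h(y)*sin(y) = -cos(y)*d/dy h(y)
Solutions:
 h(y) = C1*cos(y)


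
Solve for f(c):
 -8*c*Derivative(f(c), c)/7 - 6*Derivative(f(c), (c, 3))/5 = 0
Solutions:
 f(c) = C1 + Integral(C2*airyai(-20^(1/3)*21^(2/3)*c/21) + C3*airybi(-20^(1/3)*21^(2/3)*c/21), c)


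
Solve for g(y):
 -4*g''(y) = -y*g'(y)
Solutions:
 g(y) = C1 + C2*erfi(sqrt(2)*y/4)


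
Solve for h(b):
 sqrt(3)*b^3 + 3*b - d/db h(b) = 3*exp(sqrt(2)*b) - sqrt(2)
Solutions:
 h(b) = C1 + sqrt(3)*b^4/4 + 3*b^2/2 + sqrt(2)*b - 3*sqrt(2)*exp(sqrt(2)*b)/2


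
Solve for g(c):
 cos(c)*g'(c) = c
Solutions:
 g(c) = C1 + Integral(c/cos(c), c)


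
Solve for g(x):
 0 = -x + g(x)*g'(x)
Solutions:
 g(x) = -sqrt(C1 + x^2)
 g(x) = sqrt(C1 + x^2)


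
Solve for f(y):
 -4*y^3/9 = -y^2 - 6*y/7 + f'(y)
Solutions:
 f(y) = C1 - y^4/9 + y^3/3 + 3*y^2/7


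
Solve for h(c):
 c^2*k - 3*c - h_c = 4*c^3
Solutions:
 h(c) = C1 - c^4 + c^3*k/3 - 3*c^2/2


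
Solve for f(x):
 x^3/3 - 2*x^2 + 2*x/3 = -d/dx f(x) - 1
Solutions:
 f(x) = C1 - x^4/12 + 2*x^3/3 - x^2/3 - x


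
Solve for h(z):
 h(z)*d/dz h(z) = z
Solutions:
 h(z) = -sqrt(C1 + z^2)
 h(z) = sqrt(C1 + z^2)


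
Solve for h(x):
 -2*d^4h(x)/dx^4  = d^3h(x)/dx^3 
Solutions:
 h(x) = C1 + C2*x + C3*x^2 + C4*exp(-x/2)


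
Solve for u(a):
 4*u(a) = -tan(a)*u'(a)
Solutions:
 u(a) = C1/sin(a)^4


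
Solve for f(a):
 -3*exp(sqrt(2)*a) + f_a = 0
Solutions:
 f(a) = C1 + 3*sqrt(2)*exp(sqrt(2)*a)/2


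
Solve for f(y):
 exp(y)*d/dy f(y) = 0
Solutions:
 f(y) = C1


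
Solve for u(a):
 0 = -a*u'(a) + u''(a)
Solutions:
 u(a) = C1 + C2*erfi(sqrt(2)*a/2)


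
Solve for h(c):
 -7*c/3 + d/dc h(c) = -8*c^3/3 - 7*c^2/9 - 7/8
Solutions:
 h(c) = C1 - 2*c^4/3 - 7*c^3/27 + 7*c^2/6 - 7*c/8


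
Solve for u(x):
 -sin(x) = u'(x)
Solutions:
 u(x) = C1 + cos(x)


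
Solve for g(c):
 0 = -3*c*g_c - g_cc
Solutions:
 g(c) = C1 + C2*erf(sqrt(6)*c/2)


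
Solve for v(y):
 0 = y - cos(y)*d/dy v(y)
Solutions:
 v(y) = C1 + Integral(y/cos(y), y)


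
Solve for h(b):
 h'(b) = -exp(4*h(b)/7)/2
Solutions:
 h(b) = 7*log(-(1/(C1 + 2*b))^(1/4)) + 7*log(7)/4
 h(b) = 7*log(1/(C1 + 2*b))/4 + 7*log(7)/4
 h(b) = 7*log(-I*(1/(C1 + 2*b))^(1/4)) + 7*log(7)/4
 h(b) = 7*log(I*(1/(C1 + 2*b))^(1/4)) + 7*log(7)/4


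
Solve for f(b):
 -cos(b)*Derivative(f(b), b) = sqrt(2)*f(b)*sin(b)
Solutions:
 f(b) = C1*cos(b)^(sqrt(2))


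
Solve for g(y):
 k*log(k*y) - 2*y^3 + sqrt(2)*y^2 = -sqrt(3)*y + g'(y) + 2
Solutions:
 g(y) = C1 + k*y*log(k*y) - y^4/2 + sqrt(2)*y^3/3 + sqrt(3)*y^2/2 + y*(-k - 2)


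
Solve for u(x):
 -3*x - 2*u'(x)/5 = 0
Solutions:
 u(x) = C1 - 15*x^2/4


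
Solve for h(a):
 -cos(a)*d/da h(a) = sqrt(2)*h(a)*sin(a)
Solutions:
 h(a) = C1*cos(a)^(sqrt(2))


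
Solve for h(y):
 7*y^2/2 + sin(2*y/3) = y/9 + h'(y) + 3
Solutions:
 h(y) = C1 + 7*y^3/6 - y^2/18 - 3*y - 3*cos(2*y/3)/2


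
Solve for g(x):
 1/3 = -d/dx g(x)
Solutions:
 g(x) = C1 - x/3


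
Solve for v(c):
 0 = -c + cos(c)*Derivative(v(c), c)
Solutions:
 v(c) = C1 + Integral(c/cos(c), c)


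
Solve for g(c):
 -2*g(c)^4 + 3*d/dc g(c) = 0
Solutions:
 g(c) = (-1/(C1 + 2*c))^(1/3)
 g(c) = (-1/(C1 + 2*c))^(1/3)*(-1 - sqrt(3)*I)/2
 g(c) = (-1/(C1 + 2*c))^(1/3)*(-1 + sqrt(3)*I)/2


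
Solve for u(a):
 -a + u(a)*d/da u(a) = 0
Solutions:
 u(a) = -sqrt(C1 + a^2)
 u(a) = sqrt(C1 + a^2)


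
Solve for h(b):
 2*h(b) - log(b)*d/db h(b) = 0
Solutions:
 h(b) = C1*exp(2*li(b))


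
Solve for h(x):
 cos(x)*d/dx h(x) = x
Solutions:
 h(x) = C1 + Integral(x/cos(x), x)


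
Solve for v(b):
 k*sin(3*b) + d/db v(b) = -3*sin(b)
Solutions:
 v(b) = C1 + k*cos(3*b)/3 + 3*cos(b)


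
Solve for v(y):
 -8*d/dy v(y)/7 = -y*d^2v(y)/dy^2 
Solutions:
 v(y) = C1 + C2*y^(15/7)


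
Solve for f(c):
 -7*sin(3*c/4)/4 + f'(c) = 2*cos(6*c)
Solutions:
 f(c) = C1 + sin(6*c)/3 - 7*cos(3*c/4)/3


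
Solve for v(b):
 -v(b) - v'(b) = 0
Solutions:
 v(b) = C1*exp(-b)


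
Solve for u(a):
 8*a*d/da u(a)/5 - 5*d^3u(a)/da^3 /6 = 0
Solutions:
 u(a) = C1 + Integral(C2*airyai(2*30^(1/3)*a/5) + C3*airybi(2*30^(1/3)*a/5), a)


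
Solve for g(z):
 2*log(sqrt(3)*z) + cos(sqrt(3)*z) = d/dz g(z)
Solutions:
 g(z) = C1 + 2*z*log(z) - 2*z + z*log(3) + sqrt(3)*sin(sqrt(3)*z)/3


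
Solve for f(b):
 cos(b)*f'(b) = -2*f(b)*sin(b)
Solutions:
 f(b) = C1*cos(b)^2


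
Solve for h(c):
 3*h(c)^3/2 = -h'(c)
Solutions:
 h(c) = -sqrt(-1/(C1 - 3*c))
 h(c) = sqrt(-1/(C1 - 3*c))


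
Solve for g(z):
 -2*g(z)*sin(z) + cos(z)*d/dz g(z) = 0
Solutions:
 g(z) = C1/cos(z)^2


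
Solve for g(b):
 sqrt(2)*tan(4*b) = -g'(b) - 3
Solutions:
 g(b) = C1 - 3*b + sqrt(2)*log(cos(4*b))/4


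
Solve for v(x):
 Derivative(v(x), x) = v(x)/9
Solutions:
 v(x) = C1*exp(x/9)


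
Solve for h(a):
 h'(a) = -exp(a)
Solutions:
 h(a) = C1 - exp(a)


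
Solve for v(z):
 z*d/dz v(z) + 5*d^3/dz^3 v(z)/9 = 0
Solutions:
 v(z) = C1 + Integral(C2*airyai(-15^(2/3)*z/5) + C3*airybi(-15^(2/3)*z/5), z)


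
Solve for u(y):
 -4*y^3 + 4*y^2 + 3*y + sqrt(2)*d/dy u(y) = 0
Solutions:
 u(y) = C1 + sqrt(2)*y^4/2 - 2*sqrt(2)*y^3/3 - 3*sqrt(2)*y^2/4


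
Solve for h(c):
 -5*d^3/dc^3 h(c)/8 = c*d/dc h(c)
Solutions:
 h(c) = C1 + Integral(C2*airyai(-2*5^(2/3)*c/5) + C3*airybi(-2*5^(2/3)*c/5), c)


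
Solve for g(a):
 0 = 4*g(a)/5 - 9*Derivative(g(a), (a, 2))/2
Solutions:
 g(a) = C1*exp(-2*sqrt(10)*a/15) + C2*exp(2*sqrt(10)*a/15)


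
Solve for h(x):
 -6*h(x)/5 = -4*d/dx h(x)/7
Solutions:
 h(x) = C1*exp(21*x/10)


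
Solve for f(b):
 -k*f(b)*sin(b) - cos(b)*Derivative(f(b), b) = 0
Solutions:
 f(b) = C1*exp(k*log(cos(b)))


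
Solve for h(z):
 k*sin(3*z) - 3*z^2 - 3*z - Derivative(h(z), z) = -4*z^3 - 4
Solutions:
 h(z) = C1 - k*cos(3*z)/3 + z^4 - z^3 - 3*z^2/2 + 4*z


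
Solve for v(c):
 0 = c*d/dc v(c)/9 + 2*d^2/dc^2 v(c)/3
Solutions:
 v(c) = C1 + C2*erf(sqrt(3)*c/6)


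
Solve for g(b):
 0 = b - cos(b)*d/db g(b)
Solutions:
 g(b) = C1 + Integral(b/cos(b), b)


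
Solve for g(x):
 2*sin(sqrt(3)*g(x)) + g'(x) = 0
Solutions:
 g(x) = sqrt(3)*(-acos((-exp(2*sqrt(3)*C1) - exp(4*sqrt(3)*x))/(exp(2*sqrt(3)*C1) - exp(4*sqrt(3)*x))) + 2*pi)/3
 g(x) = sqrt(3)*acos((-exp(2*sqrt(3)*C1) - exp(4*sqrt(3)*x))/(exp(2*sqrt(3)*C1) - exp(4*sqrt(3)*x)))/3


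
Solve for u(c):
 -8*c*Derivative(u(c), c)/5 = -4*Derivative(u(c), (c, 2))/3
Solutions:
 u(c) = C1 + C2*erfi(sqrt(15)*c/5)


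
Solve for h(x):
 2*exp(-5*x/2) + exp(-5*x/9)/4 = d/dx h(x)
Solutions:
 h(x) = C1 - 4*exp(-5*x/2)/5 - 9*exp(-5*x/9)/20


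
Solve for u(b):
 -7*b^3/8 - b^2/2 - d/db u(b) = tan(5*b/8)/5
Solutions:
 u(b) = C1 - 7*b^4/32 - b^3/6 + 8*log(cos(5*b/8))/25


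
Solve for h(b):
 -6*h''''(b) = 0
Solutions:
 h(b) = C1 + C2*b + C3*b^2 + C4*b^3


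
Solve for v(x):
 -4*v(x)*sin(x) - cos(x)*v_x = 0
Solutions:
 v(x) = C1*cos(x)^4


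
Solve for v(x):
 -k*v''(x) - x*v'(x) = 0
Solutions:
 v(x) = C1 + C2*sqrt(k)*erf(sqrt(2)*x*sqrt(1/k)/2)


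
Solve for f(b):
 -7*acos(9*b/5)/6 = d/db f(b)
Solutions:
 f(b) = C1 - 7*b*acos(9*b/5)/6 + 7*sqrt(25 - 81*b^2)/54


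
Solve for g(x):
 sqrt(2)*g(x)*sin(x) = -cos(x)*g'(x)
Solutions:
 g(x) = C1*cos(x)^(sqrt(2))


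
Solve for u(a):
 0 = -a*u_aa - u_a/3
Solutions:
 u(a) = C1 + C2*a^(2/3)


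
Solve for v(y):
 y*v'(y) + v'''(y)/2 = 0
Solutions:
 v(y) = C1 + Integral(C2*airyai(-2^(1/3)*y) + C3*airybi(-2^(1/3)*y), y)


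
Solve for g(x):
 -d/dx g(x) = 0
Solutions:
 g(x) = C1


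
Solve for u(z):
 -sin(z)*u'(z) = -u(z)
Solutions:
 u(z) = C1*sqrt(cos(z) - 1)/sqrt(cos(z) + 1)


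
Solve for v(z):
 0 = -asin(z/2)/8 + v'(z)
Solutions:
 v(z) = C1 + z*asin(z/2)/8 + sqrt(4 - z^2)/8


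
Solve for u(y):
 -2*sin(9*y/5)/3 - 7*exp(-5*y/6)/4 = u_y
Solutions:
 u(y) = C1 + 10*cos(9*y/5)/27 + 21*exp(-5*y/6)/10


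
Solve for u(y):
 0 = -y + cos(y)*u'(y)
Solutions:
 u(y) = C1 + Integral(y/cos(y), y)


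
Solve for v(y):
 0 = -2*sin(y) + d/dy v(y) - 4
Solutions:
 v(y) = C1 + 4*y - 2*cos(y)


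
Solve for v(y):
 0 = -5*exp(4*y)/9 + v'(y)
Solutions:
 v(y) = C1 + 5*exp(4*y)/36


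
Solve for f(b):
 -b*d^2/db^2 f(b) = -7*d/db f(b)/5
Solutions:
 f(b) = C1 + C2*b^(12/5)


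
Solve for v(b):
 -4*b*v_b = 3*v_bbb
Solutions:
 v(b) = C1 + Integral(C2*airyai(-6^(2/3)*b/3) + C3*airybi(-6^(2/3)*b/3), b)


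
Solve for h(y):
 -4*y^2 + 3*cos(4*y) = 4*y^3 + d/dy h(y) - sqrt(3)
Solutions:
 h(y) = C1 - y^4 - 4*y^3/3 + sqrt(3)*y + 3*sin(4*y)/4


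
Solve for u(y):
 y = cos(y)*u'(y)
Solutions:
 u(y) = C1 + Integral(y/cos(y), y)


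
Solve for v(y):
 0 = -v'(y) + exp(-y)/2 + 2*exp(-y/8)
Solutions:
 v(y) = C1 - exp(-y)/2 - 16*exp(-y/8)


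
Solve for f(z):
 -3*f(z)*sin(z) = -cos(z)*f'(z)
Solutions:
 f(z) = C1/cos(z)^3


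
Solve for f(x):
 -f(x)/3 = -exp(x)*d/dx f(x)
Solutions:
 f(x) = C1*exp(-exp(-x)/3)


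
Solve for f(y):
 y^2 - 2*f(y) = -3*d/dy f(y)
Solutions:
 f(y) = C1*exp(2*y/3) + y^2/2 + 3*y/2 + 9/4


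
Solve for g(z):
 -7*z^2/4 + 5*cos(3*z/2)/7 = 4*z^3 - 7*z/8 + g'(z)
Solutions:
 g(z) = C1 - z^4 - 7*z^3/12 + 7*z^2/16 + 10*sin(3*z/2)/21


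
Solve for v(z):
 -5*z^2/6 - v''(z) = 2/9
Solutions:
 v(z) = C1 + C2*z - 5*z^4/72 - z^2/9


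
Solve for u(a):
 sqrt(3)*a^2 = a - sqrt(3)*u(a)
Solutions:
 u(a) = a*(-3*a + sqrt(3))/3


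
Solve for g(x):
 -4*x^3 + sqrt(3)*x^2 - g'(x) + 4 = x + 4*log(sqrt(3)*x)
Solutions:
 g(x) = C1 - x^4 + sqrt(3)*x^3/3 - x^2/2 - 4*x*log(x) - x*log(9) + 8*x


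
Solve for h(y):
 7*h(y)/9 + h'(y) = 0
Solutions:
 h(y) = C1*exp(-7*y/9)


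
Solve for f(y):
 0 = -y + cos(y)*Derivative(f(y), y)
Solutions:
 f(y) = C1 + Integral(y/cos(y), y)


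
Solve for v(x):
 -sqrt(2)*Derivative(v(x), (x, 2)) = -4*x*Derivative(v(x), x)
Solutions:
 v(x) = C1 + C2*erfi(2^(1/4)*x)


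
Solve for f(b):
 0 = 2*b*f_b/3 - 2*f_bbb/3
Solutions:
 f(b) = C1 + Integral(C2*airyai(b) + C3*airybi(b), b)


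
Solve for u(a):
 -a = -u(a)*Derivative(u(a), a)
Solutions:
 u(a) = -sqrt(C1 + a^2)
 u(a) = sqrt(C1 + a^2)


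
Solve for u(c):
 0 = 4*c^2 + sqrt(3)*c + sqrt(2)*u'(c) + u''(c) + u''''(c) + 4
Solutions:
 u(c) = C1 + C2*exp(2^(1/6)*3^(1/3)*c*(-2*3^(1/3)/(9 + sqrt(87))^(1/3) + 2^(2/3)*(9 + sqrt(87))^(1/3))/12)*sin(6^(1/6)*c*(6/(9 + sqrt(87))^(1/3) + 6^(2/3)*(9 + sqrt(87))^(1/3))/12) + C3*exp(2^(1/6)*3^(1/3)*c*(-2*3^(1/3)/(9 + sqrt(87))^(1/3) + 2^(2/3)*(9 + sqrt(87))^(1/3))/12)*cos(6^(1/6)*c*(6/(9 + sqrt(87))^(1/3) + 6^(2/3)*(9 + sqrt(87))^(1/3))/12) + C4*exp(-2^(1/6)*3^(1/3)*c*(-2*3^(1/3)/(9 + sqrt(87))^(1/3) + 2^(2/3)*(9 + sqrt(87))^(1/3))/6) - 2*sqrt(2)*c^3/3 - sqrt(6)*c^2/4 + 2*c^2 - 4*sqrt(2)*c + sqrt(3)*c/2


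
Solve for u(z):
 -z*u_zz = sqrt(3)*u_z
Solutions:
 u(z) = C1 + C2*z^(1 - sqrt(3))


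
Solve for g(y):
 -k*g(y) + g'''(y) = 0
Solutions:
 g(y) = C1*exp(k^(1/3)*y) + C2*exp(k^(1/3)*y*(-1 + sqrt(3)*I)/2) + C3*exp(-k^(1/3)*y*(1 + sqrt(3)*I)/2)


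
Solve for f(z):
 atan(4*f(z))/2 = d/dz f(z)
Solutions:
 Integral(1/atan(4*_y), (_y, f(z))) = C1 + z/2


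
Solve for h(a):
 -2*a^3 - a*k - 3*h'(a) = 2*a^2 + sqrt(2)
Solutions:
 h(a) = C1 - a^4/6 - 2*a^3/9 - a^2*k/6 - sqrt(2)*a/3


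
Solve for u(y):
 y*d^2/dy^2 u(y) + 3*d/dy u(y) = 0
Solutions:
 u(y) = C1 + C2/y^2


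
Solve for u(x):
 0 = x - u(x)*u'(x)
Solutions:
 u(x) = -sqrt(C1 + x^2)
 u(x) = sqrt(C1 + x^2)


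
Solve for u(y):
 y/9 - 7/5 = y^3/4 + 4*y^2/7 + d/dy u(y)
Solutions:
 u(y) = C1 - y^4/16 - 4*y^3/21 + y^2/18 - 7*y/5


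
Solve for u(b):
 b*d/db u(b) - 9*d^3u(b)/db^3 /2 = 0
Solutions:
 u(b) = C1 + Integral(C2*airyai(6^(1/3)*b/3) + C3*airybi(6^(1/3)*b/3), b)


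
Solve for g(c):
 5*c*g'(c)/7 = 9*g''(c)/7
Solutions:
 g(c) = C1 + C2*erfi(sqrt(10)*c/6)


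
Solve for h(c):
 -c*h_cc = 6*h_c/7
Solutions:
 h(c) = C1 + C2*c^(1/7)


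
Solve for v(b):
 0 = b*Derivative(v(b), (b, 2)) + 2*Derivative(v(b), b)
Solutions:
 v(b) = C1 + C2/b


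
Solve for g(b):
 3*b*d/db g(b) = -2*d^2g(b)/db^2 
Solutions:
 g(b) = C1 + C2*erf(sqrt(3)*b/2)


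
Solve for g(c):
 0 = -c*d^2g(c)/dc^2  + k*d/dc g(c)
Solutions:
 g(c) = C1 + c^(re(k) + 1)*(C2*sin(log(c)*Abs(im(k))) + C3*cos(log(c)*im(k)))


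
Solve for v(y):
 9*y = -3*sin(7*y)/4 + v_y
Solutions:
 v(y) = C1 + 9*y^2/2 - 3*cos(7*y)/28


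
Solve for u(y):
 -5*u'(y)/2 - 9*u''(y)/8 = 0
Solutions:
 u(y) = C1 + C2*exp(-20*y/9)


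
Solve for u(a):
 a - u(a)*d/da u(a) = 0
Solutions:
 u(a) = -sqrt(C1 + a^2)
 u(a) = sqrt(C1 + a^2)


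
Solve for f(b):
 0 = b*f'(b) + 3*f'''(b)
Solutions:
 f(b) = C1 + Integral(C2*airyai(-3^(2/3)*b/3) + C3*airybi(-3^(2/3)*b/3), b)


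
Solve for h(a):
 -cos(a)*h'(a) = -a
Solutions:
 h(a) = C1 + Integral(a/cos(a), a)


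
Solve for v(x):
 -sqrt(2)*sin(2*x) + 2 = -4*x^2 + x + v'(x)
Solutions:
 v(x) = C1 + 4*x^3/3 - x^2/2 + 2*x + sqrt(2)*cos(2*x)/2


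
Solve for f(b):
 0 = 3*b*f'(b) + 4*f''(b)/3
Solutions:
 f(b) = C1 + C2*erf(3*sqrt(2)*b/4)


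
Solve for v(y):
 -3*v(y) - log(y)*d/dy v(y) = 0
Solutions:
 v(y) = C1*exp(-3*li(y))


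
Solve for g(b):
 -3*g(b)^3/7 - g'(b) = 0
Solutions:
 g(b) = -sqrt(14)*sqrt(-1/(C1 - 3*b))/2
 g(b) = sqrt(14)*sqrt(-1/(C1 - 3*b))/2


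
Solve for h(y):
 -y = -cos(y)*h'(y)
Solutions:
 h(y) = C1 + Integral(y/cos(y), y)


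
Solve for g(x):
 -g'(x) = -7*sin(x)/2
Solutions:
 g(x) = C1 - 7*cos(x)/2


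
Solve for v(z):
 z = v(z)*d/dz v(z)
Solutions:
 v(z) = -sqrt(C1 + z^2)
 v(z) = sqrt(C1 + z^2)


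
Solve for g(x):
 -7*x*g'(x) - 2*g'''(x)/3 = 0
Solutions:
 g(x) = C1 + Integral(C2*airyai(-2^(2/3)*21^(1/3)*x/2) + C3*airybi(-2^(2/3)*21^(1/3)*x/2), x)


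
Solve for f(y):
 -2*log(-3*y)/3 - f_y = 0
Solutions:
 f(y) = C1 - 2*y*log(-y)/3 + 2*y*(1 - log(3))/3


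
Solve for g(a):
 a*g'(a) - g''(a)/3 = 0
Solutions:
 g(a) = C1 + C2*erfi(sqrt(6)*a/2)


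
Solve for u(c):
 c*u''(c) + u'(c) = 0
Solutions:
 u(c) = C1 + C2*log(c)


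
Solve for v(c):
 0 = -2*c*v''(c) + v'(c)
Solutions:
 v(c) = C1 + C2*c^(3/2)


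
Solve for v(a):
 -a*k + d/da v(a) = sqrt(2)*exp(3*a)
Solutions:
 v(a) = C1 + a^2*k/2 + sqrt(2)*exp(3*a)/3


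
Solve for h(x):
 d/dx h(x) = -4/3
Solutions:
 h(x) = C1 - 4*x/3


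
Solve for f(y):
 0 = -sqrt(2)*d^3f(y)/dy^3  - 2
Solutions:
 f(y) = C1 + C2*y + C3*y^2 - sqrt(2)*y^3/6


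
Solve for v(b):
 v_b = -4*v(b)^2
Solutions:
 v(b) = 1/(C1 + 4*b)


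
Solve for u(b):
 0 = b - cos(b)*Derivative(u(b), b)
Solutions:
 u(b) = C1 + Integral(b/cos(b), b)


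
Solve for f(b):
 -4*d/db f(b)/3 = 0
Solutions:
 f(b) = C1


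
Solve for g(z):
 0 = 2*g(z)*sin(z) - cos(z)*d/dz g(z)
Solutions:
 g(z) = C1/cos(z)^2


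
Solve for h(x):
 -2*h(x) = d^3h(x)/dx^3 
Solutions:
 h(x) = C3*exp(-2^(1/3)*x) + (C1*sin(2^(1/3)*sqrt(3)*x/2) + C2*cos(2^(1/3)*sqrt(3)*x/2))*exp(2^(1/3)*x/2)


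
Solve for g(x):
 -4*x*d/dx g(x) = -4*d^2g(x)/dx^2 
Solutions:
 g(x) = C1 + C2*erfi(sqrt(2)*x/2)


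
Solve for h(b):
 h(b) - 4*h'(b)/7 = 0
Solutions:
 h(b) = C1*exp(7*b/4)


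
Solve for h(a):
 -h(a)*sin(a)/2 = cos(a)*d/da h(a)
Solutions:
 h(a) = C1*sqrt(cos(a))


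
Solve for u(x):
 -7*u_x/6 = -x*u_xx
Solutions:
 u(x) = C1 + C2*x^(13/6)


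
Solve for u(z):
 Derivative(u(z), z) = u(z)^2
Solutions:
 u(z) = -1/(C1 + z)


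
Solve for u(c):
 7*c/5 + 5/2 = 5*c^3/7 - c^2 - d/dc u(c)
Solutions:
 u(c) = C1 + 5*c^4/28 - c^3/3 - 7*c^2/10 - 5*c/2


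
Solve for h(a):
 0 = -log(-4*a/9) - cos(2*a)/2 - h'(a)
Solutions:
 h(a) = C1 - a*log(-a) - 2*a*log(2) + a + 2*a*log(3) - sin(2*a)/4


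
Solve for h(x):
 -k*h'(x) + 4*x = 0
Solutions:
 h(x) = C1 + 2*x^2/k


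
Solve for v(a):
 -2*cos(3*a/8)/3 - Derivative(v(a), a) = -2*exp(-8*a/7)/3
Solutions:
 v(a) = C1 - 16*sin(3*a/8)/9 - 7*exp(-8*a/7)/12


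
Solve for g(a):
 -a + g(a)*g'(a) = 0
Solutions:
 g(a) = -sqrt(C1 + a^2)
 g(a) = sqrt(C1 + a^2)


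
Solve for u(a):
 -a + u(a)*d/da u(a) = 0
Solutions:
 u(a) = -sqrt(C1 + a^2)
 u(a) = sqrt(C1 + a^2)


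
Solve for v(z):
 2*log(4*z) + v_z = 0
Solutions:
 v(z) = C1 - 2*z*log(z) - z*log(16) + 2*z


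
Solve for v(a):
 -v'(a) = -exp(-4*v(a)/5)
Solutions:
 v(a) = 5*log(-I*(C1 + 4*a/5)^(1/4))
 v(a) = 5*log(I*(C1 + 4*a/5)^(1/4))
 v(a) = 5*log(-(C1 + 4*a/5)^(1/4))
 v(a) = 5*log(C1 + 4*a/5)/4


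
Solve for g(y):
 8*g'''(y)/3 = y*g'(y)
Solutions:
 g(y) = C1 + Integral(C2*airyai(3^(1/3)*y/2) + C3*airybi(3^(1/3)*y/2), y)


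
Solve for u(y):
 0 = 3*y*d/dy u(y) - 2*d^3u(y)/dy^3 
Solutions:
 u(y) = C1 + Integral(C2*airyai(2^(2/3)*3^(1/3)*y/2) + C3*airybi(2^(2/3)*3^(1/3)*y/2), y)


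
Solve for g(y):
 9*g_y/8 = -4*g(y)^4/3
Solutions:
 g(y) = 3^(2/3)*(1/(C1 + 32*y))^(1/3)
 g(y) = (-3^(2/3) - 3*3^(1/6)*I)*(1/(C1 + 32*y))^(1/3)/2
 g(y) = (-3^(2/3) + 3*3^(1/6)*I)*(1/(C1 + 32*y))^(1/3)/2


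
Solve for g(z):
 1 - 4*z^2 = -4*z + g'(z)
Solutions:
 g(z) = C1 - 4*z^3/3 + 2*z^2 + z


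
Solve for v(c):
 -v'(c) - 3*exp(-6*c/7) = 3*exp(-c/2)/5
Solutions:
 v(c) = C1 + 6*exp(-c/2)/5 + 7*exp(-6*c/7)/2


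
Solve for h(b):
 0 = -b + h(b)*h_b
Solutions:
 h(b) = -sqrt(C1 + b^2)
 h(b) = sqrt(C1 + b^2)


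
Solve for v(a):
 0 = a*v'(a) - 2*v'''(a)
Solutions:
 v(a) = C1 + Integral(C2*airyai(2^(2/3)*a/2) + C3*airybi(2^(2/3)*a/2), a)


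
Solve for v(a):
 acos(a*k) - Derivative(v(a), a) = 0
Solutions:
 v(a) = C1 + Piecewise((a*acos(a*k) - sqrt(-a^2*k^2 + 1)/k, Ne(k, 0)), (pi*a/2, True))


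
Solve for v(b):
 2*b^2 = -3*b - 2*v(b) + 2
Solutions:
 v(b) = -b^2 - 3*b/2 + 1


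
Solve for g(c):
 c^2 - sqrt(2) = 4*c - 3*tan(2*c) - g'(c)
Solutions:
 g(c) = C1 - c^3/3 + 2*c^2 + sqrt(2)*c + 3*log(cos(2*c))/2


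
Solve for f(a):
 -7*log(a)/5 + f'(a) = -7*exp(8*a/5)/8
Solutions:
 f(a) = C1 + 7*a*log(a)/5 - 7*a/5 - 35*exp(8*a/5)/64


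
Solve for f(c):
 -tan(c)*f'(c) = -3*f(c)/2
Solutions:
 f(c) = C1*sin(c)^(3/2)


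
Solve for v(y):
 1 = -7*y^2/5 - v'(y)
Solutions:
 v(y) = C1 - 7*y^3/15 - y


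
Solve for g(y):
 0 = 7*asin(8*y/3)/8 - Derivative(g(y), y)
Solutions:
 g(y) = C1 + 7*y*asin(8*y/3)/8 + 7*sqrt(9 - 64*y^2)/64


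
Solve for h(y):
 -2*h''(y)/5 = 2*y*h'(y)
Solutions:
 h(y) = C1 + C2*erf(sqrt(10)*y/2)


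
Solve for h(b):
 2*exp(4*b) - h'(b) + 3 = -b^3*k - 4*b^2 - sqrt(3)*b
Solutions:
 h(b) = C1 + b^4*k/4 + 4*b^3/3 + sqrt(3)*b^2/2 + 3*b + exp(4*b)/2


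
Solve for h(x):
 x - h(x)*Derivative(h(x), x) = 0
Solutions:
 h(x) = -sqrt(C1 + x^2)
 h(x) = sqrt(C1 + x^2)


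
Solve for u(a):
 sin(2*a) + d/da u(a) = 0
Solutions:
 u(a) = C1 + cos(2*a)/2


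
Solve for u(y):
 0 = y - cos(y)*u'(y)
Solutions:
 u(y) = C1 + Integral(y/cos(y), y)


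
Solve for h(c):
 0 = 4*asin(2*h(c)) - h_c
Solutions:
 Integral(1/asin(2*_y), (_y, h(c))) = C1 + 4*c


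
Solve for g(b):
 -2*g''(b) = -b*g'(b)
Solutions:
 g(b) = C1 + C2*erfi(b/2)


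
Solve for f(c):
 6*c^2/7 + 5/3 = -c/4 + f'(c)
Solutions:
 f(c) = C1 + 2*c^3/7 + c^2/8 + 5*c/3


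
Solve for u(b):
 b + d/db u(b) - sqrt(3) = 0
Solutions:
 u(b) = C1 - b^2/2 + sqrt(3)*b


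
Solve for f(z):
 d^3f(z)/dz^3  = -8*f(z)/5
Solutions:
 f(z) = C3*exp(-2*5^(2/3)*z/5) + (C1*sin(sqrt(3)*5^(2/3)*z/5) + C2*cos(sqrt(3)*5^(2/3)*z/5))*exp(5^(2/3)*z/5)


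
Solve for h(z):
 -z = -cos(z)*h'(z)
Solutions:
 h(z) = C1 + Integral(z/cos(z), z)


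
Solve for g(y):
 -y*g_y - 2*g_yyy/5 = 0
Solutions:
 g(y) = C1 + Integral(C2*airyai(-2^(2/3)*5^(1/3)*y/2) + C3*airybi(-2^(2/3)*5^(1/3)*y/2), y)


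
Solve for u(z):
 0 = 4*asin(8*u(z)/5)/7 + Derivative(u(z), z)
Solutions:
 Integral(1/asin(8*_y/5), (_y, u(z))) = C1 - 4*z/7


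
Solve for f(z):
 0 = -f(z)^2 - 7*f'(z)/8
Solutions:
 f(z) = 7/(C1 + 8*z)


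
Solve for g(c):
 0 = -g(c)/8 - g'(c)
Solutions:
 g(c) = C1*exp(-c/8)


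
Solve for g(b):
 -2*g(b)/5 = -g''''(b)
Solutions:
 g(b) = C1*exp(-2^(1/4)*5^(3/4)*b/5) + C2*exp(2^(1/4)*5^(3/4)*b/5) + C3*sin(2^(1/4)*5^(3/4)*b/5) + C4*cos(2^(1/4)*5^(3/4)*b/5)


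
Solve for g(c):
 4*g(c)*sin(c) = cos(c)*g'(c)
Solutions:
 g(c) = C1/cos(c)^4


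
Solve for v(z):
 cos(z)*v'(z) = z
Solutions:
 v(z) = C1 + Integral(z/cos(z), z)


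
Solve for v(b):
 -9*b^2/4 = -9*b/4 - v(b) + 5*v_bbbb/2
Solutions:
 v(b) = C1*exp(-2^(1/4)*5^(3/4)*b/5) + C2*exp(2^(1/4)*5^(3/4)*b/5) + C3*sin(2^(1/4)*5^(3/4)*b/5) + C4*cos(2^(1/4)*5^(3/4)*b/5) + 9*b^2/4 - 9*b/4


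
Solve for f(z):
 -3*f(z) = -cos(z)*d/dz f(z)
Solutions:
 f(z) = C1*(sin(z) + 1)^(3/2)/(sin(z) - 1)^(3/2)


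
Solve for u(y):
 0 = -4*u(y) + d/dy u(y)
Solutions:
 u(y) = C1*exp(4*y)


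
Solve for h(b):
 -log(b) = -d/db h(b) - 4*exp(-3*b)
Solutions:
 h(b) = C1 + b*log(b) - b + 4*exp(-3*b)/3


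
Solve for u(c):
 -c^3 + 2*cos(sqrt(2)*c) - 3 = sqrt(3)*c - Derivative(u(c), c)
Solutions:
 u(c) = C1 + c^4/4 + sqrt(3)*c^2/2 + 3*c - sqrt(2)*sin(sqrt(2)*c)


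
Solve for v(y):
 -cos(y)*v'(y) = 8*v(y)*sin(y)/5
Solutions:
 v(y) = C1*cos(y)^(8/5)


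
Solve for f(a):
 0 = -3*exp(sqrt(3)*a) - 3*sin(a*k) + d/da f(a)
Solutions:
 f(a) = C1 + sqrt(3)*exp(sqrt(3)*a) - 3*cos(a*k)/k


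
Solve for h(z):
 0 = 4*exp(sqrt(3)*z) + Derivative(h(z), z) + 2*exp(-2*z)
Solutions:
 h(z) = C1 - 4*sqrt(3)*exp(sqrt(3)*z)/3 + exp(-2*z)


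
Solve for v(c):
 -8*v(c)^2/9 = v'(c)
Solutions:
 v(c) = 9/(C1 + 8*c)


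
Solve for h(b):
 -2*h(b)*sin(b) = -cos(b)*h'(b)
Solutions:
 h(b) = C1/cos(b)^2


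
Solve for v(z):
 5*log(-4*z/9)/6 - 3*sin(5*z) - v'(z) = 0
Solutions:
 v(z) = C1 + 5*z*log(-z)/6 - 5*z*log(3)/3 - 5*z/6 + 5*z*log(2)/3 + 3*cos(5*z)/5


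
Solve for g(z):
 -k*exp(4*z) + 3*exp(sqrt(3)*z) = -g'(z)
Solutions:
 g(z) = C1 + k*exp(4*z)/4 - sqrt(3)*exp(sqrt(3)*z)


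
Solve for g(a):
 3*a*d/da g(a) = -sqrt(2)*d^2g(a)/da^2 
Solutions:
 g(a) = C1 + C2*erf(2^(1/4)*sqrt(3)*a/2)


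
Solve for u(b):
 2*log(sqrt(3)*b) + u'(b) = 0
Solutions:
 u(b) = C1 - 2*b*log(b) - b*log(3) + 2*b


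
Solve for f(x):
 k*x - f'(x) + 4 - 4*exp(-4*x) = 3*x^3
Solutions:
 f(x) = C1 + k*x^2/2 - 3*x^4/4 + 4*x + exp(-4*x)


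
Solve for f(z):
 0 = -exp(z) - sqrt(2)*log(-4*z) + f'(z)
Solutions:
 f(z) = C1 + sqrt(2)*z*log(-z) + sqrt(2)*z*(-1 + 2*log(2)) + exp(z)


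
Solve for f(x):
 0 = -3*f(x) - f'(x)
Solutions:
 f(x) = C1*exp(-3*x)


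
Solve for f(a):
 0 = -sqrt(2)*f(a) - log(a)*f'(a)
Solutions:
 f(a) = C1*exp(-sqrt(2)*li(a))


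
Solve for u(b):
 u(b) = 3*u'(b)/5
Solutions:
 u(b) = C1*exp(5*b/3)


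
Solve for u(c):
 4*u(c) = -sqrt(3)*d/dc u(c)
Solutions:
 u(c) = C1*exp(-4*sqrt(3)*c/3)


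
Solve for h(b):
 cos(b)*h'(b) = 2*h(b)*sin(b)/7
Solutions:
 h(b) = C1/cos(b)^(2/7)


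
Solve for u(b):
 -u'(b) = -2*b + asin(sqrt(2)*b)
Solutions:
 u(b) = C1 + b^2 - b*asin(sqrt(2)*b) - sqrt(2)*sqrt(1 - 2*b^2)/2


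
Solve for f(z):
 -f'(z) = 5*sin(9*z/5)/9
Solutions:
 f(z) = C1 + 25*cos(9*z/5)/81


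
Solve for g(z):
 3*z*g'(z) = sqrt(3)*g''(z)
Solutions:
 g(z) = C1 + C2*erfi(sqrt(2)*3^(1/4)*z/2)


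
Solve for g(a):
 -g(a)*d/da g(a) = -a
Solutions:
 g(a) = -sqrt(C1 + a^2)
 g(a) = sqrt(C1 + a^2)


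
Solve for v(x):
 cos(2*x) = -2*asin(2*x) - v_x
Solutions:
 v(x) = C1 - 2*x*asin(2*x) - sqrt(1 - 4*x^2) - sin(2*x)/2


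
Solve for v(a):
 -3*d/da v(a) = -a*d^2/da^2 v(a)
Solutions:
 v(a) = C1 + C2*a^4


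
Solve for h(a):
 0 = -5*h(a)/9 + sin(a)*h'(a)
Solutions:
 h(a) = C1*(cos(a) - 1)^(5/18)/(cos(a) + 1)^(5/18)


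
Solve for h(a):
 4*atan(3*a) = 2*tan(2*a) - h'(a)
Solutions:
 h(a) = C1 - 4*a*atan(3*a) + 2*log(9*a^2 + 1)/3 - log(cos(2*a))


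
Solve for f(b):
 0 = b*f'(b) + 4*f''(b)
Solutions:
 f(b) = C1 + C2*erf(sqrt(2)*b/4)


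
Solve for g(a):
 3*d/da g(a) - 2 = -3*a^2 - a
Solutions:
 g(a) = C1 - a^3/3 - a^2/6 + 2*a/3


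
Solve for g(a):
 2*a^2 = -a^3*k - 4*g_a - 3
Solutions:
 g(a) = C1 - a^4*k/16 - a^3/6 - 3*a/4


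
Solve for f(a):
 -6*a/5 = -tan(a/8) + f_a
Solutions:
 f(a) = C1 - 3*a^2/5 - 8*log(cos(a/8))


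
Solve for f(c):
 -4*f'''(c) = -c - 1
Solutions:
 f(c) = C1 + C2*c + C3*c^2 + c^4/96 + c^3/24


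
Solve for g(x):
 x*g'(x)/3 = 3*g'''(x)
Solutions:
 g(x) = C1 + Integral(C2*airyai(3^(1/3)*x/3) + C3*airybi(3^(1/3)*x/3), x)


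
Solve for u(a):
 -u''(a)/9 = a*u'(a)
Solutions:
 u(a) = C1 + C2*erf(3*sqrt(2)*a/2)


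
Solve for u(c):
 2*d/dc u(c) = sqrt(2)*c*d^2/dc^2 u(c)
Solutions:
 u(c) = C1 + C2*c^(1 + sqrt(2))


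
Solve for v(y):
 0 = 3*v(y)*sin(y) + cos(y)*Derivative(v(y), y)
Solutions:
 v(y) = C1*cos(y)^3


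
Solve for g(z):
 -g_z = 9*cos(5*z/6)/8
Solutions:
 g(z) = C1 - 27*sin(5*z/6)/20


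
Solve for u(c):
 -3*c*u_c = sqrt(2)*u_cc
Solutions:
 u(c) = C1 + C2*erf(2^(1/4)*sqrt(3)*c/2)


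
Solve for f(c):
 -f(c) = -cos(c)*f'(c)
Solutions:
 f(c) = C1*sqrt(sin(c) + 1)/sqrt(sin(c) - 1)


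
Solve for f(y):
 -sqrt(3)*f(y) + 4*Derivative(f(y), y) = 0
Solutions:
 f(y) = C1*exp(sqrt(3)*y/4)


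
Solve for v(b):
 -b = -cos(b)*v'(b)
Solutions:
 v(b) = C1 + Integral(b/cos(b), b)


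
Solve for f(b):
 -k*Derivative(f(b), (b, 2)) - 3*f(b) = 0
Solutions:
 f(b) = C1*exp(-sqrt(3)*b*sqrt(-1/k)) + C2*exp(sqrt(3)*b*sqrt(-1/k))


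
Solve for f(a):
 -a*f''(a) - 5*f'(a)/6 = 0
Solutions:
 f(a) = C1 + C2*a^(1/6)


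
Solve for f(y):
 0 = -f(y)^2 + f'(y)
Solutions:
 f(y) = -1/(C1 + y)


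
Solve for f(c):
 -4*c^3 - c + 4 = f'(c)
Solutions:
 f(c) = C1 - c^4 - c^2/2 + 4*c


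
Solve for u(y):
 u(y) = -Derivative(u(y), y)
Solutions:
 u(y) = C1*exp(-y)


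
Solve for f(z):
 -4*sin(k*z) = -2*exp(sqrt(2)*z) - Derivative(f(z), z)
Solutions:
 f(z) = C1 - sqrt(2)*exp(sqrt(2)*z) - 4*cos(k*z)/k


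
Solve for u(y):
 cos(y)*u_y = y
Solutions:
 u(y) = C1 + Integral(y/cos(y), y)


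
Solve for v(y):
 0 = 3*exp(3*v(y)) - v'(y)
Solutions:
 v(y) = log(-1/(C1 + 9*y))/3
 v(y) = log((-1/(C1 + 3*y))^(1/3)*(-3^(2/3) - 3*3^(1/6)*I)/6)
 v(y) = log((-1/(C1 + 3*y))^(1/3)*(-3^(2/3) + 3*3^(1/6)*I)/6)


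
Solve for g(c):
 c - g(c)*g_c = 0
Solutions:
 g(c) = -sqrt(C1 + c^2)
 g(c) = sqrt(C1 + c^2)


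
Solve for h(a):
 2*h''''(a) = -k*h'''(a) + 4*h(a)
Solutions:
 h(a) = C1*exp(a*(-3*k - sqrt(3)*sqrt(3*k^2 + 8*6^(1/3)*(-9*k^2 + sqrt(3)*sqrt(27*k^4 + 8192))^(1/3) - 128*6^(2/3)/(-9*k^2 + sqrt(3)*sqrt(27*k^4 + 8192))^(1/3)) + sqrt(6)*sqrt(3*sqrt(3)*k^3/sqrt(3*k^2 + 8*6^(1/3)*(-9*k^2 + sqrt(3)*sqrt(27*k^4 + 8192))^(1/3) - 128*6^(2/3)/(-9*k^2 + sqrt(3)*sqrt(27*k^4 + 8192))^(1/3)) + 3*k^2 - 4*6^(1/3)*(-9*k^2 + sqrt(3)*sqrt(27*k^4 + 8192))^(1/3) + 64*6^(2/3)/(-9*k^2 + sqrt(3)*sqrt(27*k^4 + 8192))^(1/3)))/24) + C2*exp(a*(-3*k + sqrt(3)*sqrt(3*k^2 + 8*6^(1/3)*(-9*k^2 + sqrt(3)*sqrt(27*k^4 + 8192))^(1/3) - 128*6^(2/3)/(-9*k^2 + sqrt(3)*sqrt(27*k^4 + 8192))^(1/3)) - sqrt(6)*sqrt(-3*sqrt(3)*k^3/sqrt(3*k^2 + 8*6^(1/3)*(-9*k^2 + sqrt(3)*sqrt(27*k^4 + 8192))^(1/3) - 128*6^(2/3)/(-9*k^2 + sqrt(3)*sqrt(27*k^4 + 8192))^(1/3)) + 3*k^2 - 4*6^(1/3)*(-9*k^2 + sqrt(3)*sqrt(27*k^4 + 8192))^(1/3) + 64*6^(2/3)/(-9*k^2 + sqrt(3)*sqrt(27*k^4 + 8192))^(1/3)))/24) + C3*exp(a*(-3*k + sqrt(3)*sqrt(3*k^2 + 8*6^(1/3)*(-9*k^2 + sqrt(3)*sqrt(27*k^4 + 8192))^(1/3) - 128*6^(2/3)/(-9*k^2 + sqrt(3)*sqrt(27*k^4 + 8192))^(1/3)) + sqrt(6)*sqrt(-3*sqrt(3)*k^3/sqrt(3*k^2 + 8*6^(1/3)*(-9*k^2 + sqrt(3)*sqrt(27*k^4 + 8192))^(1/3) - 128*6^(2/3)/(-9*k^2 + sqrt(3)*sqrt(27*k^4 + 8192))^(1/3)) + 3*k^2 - 4*6^(1/3)*(-9*k^2 + sqrt(3)*sqrt(27*k^4 + 8192))^(1/3) + 64*6^(2/3)/(-9*k^2 + sqrt(3)*sqrt(27*k^4 + 8192))^(1/3)))/24) + C4*exp(-a*(3*k + sqrt(3)*sqrt(3*k^2 + 8*6^(1/3)*(-9*k^2 + sqrt(3)*sqrt(27*k^4 + 8192))^(1/3) - 128*6^(2/3)/(-9*k^2 + sqrt(3)*sqrt(27*k^4 + 8192))^(1/3)) + sqrt(6)*sqrt(3*sqrt(3)*k^3/sqrt(3*k^2 + 8*6^(1/3)*(-9*k^2 + sqrt(3)*sqrt(27*k^4 + 8192))^(1/3) - 128*6^(2/3)/(-9*k^2 + sqrt(3)*sqrt(27*k^4 + 8192))^(1/3)) + 3*k^2 - 4*6^(1/3)*(-9*k^2 + sqrt(3)*sqrt(27*k^4 + 8192))^(1/3) + 64*6^(2/3)/(-9*k^2 + sqrt(3)*sqrt(27*k^4 + 8192))^(1/3)))/24)
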